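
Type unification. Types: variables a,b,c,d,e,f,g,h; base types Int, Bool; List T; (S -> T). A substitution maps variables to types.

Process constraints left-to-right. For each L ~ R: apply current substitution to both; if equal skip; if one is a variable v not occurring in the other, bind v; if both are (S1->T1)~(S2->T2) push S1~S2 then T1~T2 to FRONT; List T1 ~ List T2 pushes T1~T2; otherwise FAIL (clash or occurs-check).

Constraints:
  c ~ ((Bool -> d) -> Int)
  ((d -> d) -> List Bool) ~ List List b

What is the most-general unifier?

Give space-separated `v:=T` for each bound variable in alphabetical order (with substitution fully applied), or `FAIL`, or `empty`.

Answer: FAIL

Derivation:
step 1: unify c ~ ((Bool -> d) -> Int)  [subst: {-} | 1 pending]
  bind c := ((Bool -> d) -> Int)
step 2: unify ((d -> d) -> List Bool) ~ List List b  [subst: {c:=((Bool -> d) -> Int)} | 0 pending]
  clash: ((d -> d) -> List Bool) vs List List b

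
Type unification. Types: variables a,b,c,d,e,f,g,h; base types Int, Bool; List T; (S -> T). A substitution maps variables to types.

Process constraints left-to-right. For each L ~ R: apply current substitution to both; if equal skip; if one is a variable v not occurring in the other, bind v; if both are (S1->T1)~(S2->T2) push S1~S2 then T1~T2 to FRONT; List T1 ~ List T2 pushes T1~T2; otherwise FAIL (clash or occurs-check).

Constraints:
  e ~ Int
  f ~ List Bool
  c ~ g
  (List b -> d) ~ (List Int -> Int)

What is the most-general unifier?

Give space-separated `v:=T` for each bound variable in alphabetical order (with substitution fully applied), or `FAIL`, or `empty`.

step 1: unify e ~ Int  [subst: {-} | 3 pending]
  bind e := Int
step 2: unify f ~ List Bool  [subst: {e:=Int} | 2 pending]
  bind f := List Bool
step 3: unify c ~ g  [subst: {e:=Int, f:=List Bool} | 1 pending]
  bind c := g
step 4: unify (List b -> d) ~ (List Int -> Int)  [subst: {e:=Int, f:=List Bool, c:=g} | 0 pending]
  -> decompose arrow: push List b~List Int, d~Int
step 5: unify List b ~ List Int  [subst: {e:=Int, f:=List Bool, c:=g} | 1 pending]
  -> decompose List: push b~Int
step 6: unify b ~ Int  [subst: {e:=Int, f:=List Bool, c:=g} | 1 pending]
  bind b := Int
step 7: unify d ~ Int  [subst: {e:=Int, f:=List Bool, c:=g, b:=Int} | 0 pending]
  bind d := Int

Answer: b:=Int c:=g d:=Int e:=Int f:=List Bool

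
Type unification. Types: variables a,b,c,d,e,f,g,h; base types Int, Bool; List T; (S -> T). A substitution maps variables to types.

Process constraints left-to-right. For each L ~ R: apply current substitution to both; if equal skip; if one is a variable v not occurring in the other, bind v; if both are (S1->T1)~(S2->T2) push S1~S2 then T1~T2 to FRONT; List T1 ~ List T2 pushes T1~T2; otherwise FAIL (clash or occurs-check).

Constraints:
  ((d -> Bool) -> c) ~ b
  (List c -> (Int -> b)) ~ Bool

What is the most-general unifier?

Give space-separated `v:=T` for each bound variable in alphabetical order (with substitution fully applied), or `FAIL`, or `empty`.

Answer: FAIL

Derivation:
step 1: unify ((d -> Bool) -> c) ~ b  [subst: {-} | 1 pending]
  bind b := ((d -> Bool) -> c)
step 2: unify (List c -> (Int -> ((d -> Bool) -> c))) ~ Bool  [subst: {b:=((d -> Bool) -> c)} | 0 pending]
  clash: (List c -> (Int -> ((d -> Bool) -> c))) vs Bool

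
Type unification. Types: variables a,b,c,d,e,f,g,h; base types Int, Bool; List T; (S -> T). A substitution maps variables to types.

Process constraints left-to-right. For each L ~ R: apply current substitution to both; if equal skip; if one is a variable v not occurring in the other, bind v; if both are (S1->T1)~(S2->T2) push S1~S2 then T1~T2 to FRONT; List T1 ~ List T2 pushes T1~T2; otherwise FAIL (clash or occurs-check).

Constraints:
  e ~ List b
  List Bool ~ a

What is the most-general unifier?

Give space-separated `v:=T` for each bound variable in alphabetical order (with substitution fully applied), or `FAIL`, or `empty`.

Answer: a:=List Bool e:=List b

Derivation:
step 1: unify e ~ List b  [subst: {-} | 1 pending]
  bind e := List b
step 2: unify List Bool ~ a  [subst: {e:=List b} | 0 pending]
  bind a := List Bool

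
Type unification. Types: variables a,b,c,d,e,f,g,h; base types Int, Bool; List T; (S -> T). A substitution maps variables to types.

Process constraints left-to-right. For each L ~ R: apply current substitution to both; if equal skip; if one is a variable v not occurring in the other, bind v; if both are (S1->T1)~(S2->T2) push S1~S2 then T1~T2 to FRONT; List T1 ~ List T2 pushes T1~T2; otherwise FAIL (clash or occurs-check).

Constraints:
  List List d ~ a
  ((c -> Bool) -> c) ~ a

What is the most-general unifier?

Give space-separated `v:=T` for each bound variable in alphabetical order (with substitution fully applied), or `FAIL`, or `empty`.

step 1: unify List List d ~ a  [subst: {-} | 1 pending]
  bind a := List List d
step 2: unify ((c -> Bool) -> c) ~ List List d  [subst: {a:=List List d} | 0 pending]
  clash: ((c -> Bool) -> c) vs List List d

Answer: FAIL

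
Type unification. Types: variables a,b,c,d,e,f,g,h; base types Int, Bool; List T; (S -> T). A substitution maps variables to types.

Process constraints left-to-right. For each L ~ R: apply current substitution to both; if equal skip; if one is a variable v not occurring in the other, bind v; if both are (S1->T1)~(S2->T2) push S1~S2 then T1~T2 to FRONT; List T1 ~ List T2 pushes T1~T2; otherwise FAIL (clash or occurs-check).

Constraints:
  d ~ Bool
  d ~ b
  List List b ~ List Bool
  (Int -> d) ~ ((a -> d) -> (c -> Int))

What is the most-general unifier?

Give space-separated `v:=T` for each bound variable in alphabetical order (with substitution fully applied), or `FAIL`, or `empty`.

Answer: FAIL

Derivation:
step 1: unify d ~ Bool  [subst: {-} | 3 pending]
  bind d := Bool
step 2: unify Bool ~ b  [subst: {d:=Bool} | 2 pending]
  bind b := Bool
step 3: unify List List Bool ~ List Bool  [subst: {d:=Bool, b:=Bool} | 1 pending]
  -> decompose List: push List Bool~Bool
step 4: unify List Bool ~ Bool  [subst: {d:=Bool, b:=Bool} | 1 pending]
  clash: List Bool vs Bool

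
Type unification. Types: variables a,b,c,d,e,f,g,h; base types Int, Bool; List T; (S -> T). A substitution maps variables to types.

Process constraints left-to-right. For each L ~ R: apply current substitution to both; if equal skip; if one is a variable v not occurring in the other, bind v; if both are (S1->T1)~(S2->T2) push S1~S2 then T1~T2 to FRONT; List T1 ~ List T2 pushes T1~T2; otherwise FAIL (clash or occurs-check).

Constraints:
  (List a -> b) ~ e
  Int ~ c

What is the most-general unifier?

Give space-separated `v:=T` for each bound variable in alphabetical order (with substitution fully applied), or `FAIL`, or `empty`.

step 1: unify (List a -> b) ~ e  [subst: {-} | 1 pending]
  bind e := (List a -> b)
step 2: unify Int ~ c  [subst: {e:=(List a -> b)} | 0 pending]
  bind c := Int

Answer: c:=Int e:=(List a -> b)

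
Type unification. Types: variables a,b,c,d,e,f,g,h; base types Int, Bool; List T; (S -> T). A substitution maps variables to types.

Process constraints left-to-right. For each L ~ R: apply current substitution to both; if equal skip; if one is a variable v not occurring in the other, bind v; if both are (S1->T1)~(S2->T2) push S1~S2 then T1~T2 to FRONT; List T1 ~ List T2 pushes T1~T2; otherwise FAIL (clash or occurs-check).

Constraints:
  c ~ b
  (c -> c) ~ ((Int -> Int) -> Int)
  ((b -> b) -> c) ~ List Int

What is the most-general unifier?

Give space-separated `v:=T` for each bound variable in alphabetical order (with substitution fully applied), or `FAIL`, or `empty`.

Answer: FAIL

Derivation:
step 1: unify c ~ b  [subst: {-} | 2 pending]
  bind c := b
step 2: unify (b -> b) ~ ((Int -> Int) -> Int)  [subst: {c:=b} | 1 pending]
  -> decompose arrow: push b~(Int -> Int), b~Int
step 3: unify b ~ (Int -> Int)  [subst: {c:=b} | 2 pending]
  bind b := (Int -> Int)
step 4: unify (Int -> Int) ~ Int  [subst: {c:=b, b:=(Int -> Int)} | 1 pending]
  clash: (Int -> Int) vs Int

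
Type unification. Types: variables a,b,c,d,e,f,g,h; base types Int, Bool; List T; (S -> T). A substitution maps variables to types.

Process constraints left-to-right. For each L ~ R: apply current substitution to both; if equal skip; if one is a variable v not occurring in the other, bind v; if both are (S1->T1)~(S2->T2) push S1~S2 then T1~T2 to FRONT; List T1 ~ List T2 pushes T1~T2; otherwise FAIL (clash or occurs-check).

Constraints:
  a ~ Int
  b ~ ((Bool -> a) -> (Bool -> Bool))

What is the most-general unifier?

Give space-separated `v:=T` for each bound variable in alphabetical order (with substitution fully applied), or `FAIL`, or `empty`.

step 1: unify a ~ Int  [subst: {-} | 1 pending]
  bind a := Int
step 2: unify b ~ ((Bool -> Int) -> (Bool -> Bool))  [subst: {a:=Int} | 0 pending]
  bind b := ((Bool -> Int) -> (Bool -> Bool))

Answer: a:=Int b:=((Bool -> Int) -> (Bool -> Bool))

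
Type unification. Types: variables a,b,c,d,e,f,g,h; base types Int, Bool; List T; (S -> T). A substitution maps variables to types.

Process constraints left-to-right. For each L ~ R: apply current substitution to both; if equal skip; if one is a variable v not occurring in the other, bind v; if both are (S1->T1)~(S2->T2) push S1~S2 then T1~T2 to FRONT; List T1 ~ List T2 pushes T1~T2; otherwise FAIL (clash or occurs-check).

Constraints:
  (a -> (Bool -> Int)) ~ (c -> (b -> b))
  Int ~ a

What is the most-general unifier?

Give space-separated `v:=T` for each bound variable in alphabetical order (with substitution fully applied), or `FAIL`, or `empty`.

step 1: unify (a -> (Bool -> Int)) ~ (c -> (b -> b))  [subst: {-} | 1 pending]
  -> decompose arrow: push a~c, (Bool -> Int)~(b -> b)
step 2: unify a ~ c  [subst: {-} | 2 pending]
  bind a := c
step 3: unify (Bool -> Int) ~ (b -> b)  [subst: {a:=c} | 1 pending]
  -> decompose arrow: push Bool~b, Int~b
step 4: unify Bool ~ b  [subst: {a:=c} | 2 pending]
  bind b := Bool
step 5: unify Int ~ Bool  [subst: {a:=c, b:=Bool} | 1 pending]
  clash: Int vs Bool

Answer: FAIL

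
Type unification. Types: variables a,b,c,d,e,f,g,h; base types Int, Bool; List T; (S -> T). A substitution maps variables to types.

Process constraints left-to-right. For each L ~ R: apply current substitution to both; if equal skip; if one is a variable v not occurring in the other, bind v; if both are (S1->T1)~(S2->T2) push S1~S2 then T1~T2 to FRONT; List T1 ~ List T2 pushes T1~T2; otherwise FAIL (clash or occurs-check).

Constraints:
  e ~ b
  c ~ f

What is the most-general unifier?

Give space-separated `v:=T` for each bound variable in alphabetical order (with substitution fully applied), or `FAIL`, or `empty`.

Answer: c:=f e:=b

Derivation:
step 1: unify e ~ b  [subst: {-} | 1 pending]
  bind e := b
step 2: unify c ~ f  [subst: {e:=b} | 0 pending]
  bind c := f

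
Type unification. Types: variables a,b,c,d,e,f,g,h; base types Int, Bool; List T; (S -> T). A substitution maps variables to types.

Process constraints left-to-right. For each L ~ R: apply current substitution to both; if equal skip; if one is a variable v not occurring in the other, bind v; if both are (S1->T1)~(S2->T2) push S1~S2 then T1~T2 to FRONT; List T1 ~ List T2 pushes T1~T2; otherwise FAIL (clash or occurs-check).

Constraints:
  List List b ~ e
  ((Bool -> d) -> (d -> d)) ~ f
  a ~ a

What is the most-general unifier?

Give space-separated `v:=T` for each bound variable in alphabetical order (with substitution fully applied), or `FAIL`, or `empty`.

Answer: e:=List List b f:=((Bool -> d) -> (d -> d))

Derivation:
step 1: unify List List b ~ e  [subst: {-} | 2 pending]
  bind e := List List b
step 2: unify ((Bool -> d) -> (d -> d)) ~ f  [subst: {e:=List List b} | 1 pending]
  bind f := ((Bool -> d) -> (d -> d))
step 3: unify a ~ a  [subst: {e:=List List b, f:=((Bool -> d) -> (d -> d))} | 0 pending]
  -> identical, skip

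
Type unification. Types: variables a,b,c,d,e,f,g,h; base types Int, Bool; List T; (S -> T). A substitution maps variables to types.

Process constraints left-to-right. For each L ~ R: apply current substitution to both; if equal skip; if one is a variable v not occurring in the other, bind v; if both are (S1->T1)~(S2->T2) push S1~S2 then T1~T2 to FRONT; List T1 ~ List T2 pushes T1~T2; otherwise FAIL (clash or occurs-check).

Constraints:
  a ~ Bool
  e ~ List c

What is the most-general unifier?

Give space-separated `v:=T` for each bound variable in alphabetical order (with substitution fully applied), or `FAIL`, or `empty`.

step 1: unify a ~ Bool  [subst: {-} | 1 pending]
  bind a := Bool
step 2: unify e ~ List c  [subst: {a:=Bool} | 0 pending]
  bind e := List c

Answer: a:=Bool e:=List c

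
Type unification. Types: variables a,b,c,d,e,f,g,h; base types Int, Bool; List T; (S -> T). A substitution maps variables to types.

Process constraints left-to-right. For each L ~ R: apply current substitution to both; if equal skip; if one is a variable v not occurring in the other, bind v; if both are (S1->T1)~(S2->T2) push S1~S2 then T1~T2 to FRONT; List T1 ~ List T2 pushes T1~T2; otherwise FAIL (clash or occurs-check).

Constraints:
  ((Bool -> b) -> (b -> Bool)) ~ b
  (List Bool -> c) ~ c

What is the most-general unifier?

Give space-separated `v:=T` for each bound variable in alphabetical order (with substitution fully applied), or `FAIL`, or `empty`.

Answer: FAIL

Derivation:
step 1: unify ((Bool -> b) -> (b -> Bool)) ~ b  [subst: {-} | 1 pending]
  occurs-check fail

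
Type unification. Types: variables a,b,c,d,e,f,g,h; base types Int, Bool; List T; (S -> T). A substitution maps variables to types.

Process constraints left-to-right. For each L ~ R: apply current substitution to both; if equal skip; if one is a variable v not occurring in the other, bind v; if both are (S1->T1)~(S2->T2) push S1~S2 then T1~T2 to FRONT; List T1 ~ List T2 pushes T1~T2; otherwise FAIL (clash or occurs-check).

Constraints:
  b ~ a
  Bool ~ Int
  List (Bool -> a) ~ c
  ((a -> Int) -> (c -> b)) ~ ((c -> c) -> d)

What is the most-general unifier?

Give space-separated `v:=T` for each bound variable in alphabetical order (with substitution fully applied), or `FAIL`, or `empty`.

step 1: unify b ~ a  [subst: {-} | 3 pending]
  bind b := a
step 2: unify Bool ~ Int  [subst: {b:=a} | 2 pending]
  clash: Bool vs Int

Answer: FAIL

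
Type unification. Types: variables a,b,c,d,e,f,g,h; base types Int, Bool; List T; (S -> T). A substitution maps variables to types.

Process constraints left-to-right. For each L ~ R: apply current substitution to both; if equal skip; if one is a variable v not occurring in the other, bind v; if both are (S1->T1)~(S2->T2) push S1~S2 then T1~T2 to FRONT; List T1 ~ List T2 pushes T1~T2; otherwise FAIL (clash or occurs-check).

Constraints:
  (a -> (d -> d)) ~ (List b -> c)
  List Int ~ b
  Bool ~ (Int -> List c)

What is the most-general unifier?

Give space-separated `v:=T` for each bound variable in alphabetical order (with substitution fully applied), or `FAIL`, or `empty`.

step 1: unify (a -> (d -> d)) ~ (List b -> c)  [subst: {-} | 2 pending]
  -> decompose arrow: push a~List b, (d -> d)~c
step 2: unify a ~ List b  [subst: {-} | 3 pending]
  bind a := List b
step 3: unify (d -> d) ~ c  [subst: {a:=List b} | 2 pending]
  bind c := (d -> d)
step 4: unify List Int ~ b  [subst: {a:=List b, c:=(d -> d)} | 1 pending]
  bind b := List Int
step 5: unify Bool ~ (Int -> List (d -> d))  [subst: {a:=List b, c:=(d -> d), b:=List Int} | 0 pending]
  clash: Bool vs (Int -> List (d -> d))

Answer: FAIL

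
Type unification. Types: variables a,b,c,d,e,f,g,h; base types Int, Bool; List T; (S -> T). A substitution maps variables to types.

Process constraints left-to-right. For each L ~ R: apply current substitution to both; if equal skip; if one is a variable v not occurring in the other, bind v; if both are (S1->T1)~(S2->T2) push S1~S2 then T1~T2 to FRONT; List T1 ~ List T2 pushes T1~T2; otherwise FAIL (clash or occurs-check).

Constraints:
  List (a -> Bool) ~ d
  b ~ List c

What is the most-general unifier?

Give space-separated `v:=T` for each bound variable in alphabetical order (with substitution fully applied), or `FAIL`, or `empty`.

step 1: unify List (a -> Bool) ~ d  [subst: {-} | 1 pending]
  bind d := List (a -> Bool)
step 2: unify b ~ List c  [subst: {d:=List (a -> Bool)} | 0 pending]
  bind b := List c

Answer: b:=List c d:=List (a -> Bool)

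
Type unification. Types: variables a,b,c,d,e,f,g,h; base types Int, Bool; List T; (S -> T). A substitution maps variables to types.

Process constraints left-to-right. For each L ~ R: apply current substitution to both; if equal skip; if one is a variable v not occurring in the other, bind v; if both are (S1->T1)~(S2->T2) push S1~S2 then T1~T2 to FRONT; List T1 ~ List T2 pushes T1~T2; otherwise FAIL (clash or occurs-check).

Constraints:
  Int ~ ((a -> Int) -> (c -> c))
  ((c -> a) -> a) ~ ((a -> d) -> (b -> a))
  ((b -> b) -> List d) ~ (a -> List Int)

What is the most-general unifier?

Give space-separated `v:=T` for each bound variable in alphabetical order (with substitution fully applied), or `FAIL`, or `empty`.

Answer: FAIL

Derivation:
step 1: unify Int ~ ((a -> Int) -> (c -> c))  [subst: {-} | 2 pending]
  clash: Int vs ((a -> Int) -> (c -> c))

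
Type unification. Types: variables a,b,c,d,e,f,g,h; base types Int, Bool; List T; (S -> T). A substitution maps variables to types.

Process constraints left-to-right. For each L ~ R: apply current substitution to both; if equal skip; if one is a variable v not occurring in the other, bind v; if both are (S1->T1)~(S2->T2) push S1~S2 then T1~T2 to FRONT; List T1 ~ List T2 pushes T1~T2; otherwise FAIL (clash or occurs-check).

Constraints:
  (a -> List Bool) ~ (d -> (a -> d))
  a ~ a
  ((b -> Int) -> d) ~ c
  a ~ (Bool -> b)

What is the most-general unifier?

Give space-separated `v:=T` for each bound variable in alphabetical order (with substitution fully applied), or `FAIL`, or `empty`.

step 1: unify (a -> List Bool) ~ (d -> (a -> d))  [subst: {-} | 3 pending]
  -> decompose arrow: push a~d, List Bool~(a -> d)
step 2: unify a ~ d  [subst: {-} | 4 pending]
  bind a := d
step 3: unify List Bool ~ (d -> d)  [subst: {a:=d} | 3 pending]
  clash: List Bool vs (d -> d)

Answer: FAIL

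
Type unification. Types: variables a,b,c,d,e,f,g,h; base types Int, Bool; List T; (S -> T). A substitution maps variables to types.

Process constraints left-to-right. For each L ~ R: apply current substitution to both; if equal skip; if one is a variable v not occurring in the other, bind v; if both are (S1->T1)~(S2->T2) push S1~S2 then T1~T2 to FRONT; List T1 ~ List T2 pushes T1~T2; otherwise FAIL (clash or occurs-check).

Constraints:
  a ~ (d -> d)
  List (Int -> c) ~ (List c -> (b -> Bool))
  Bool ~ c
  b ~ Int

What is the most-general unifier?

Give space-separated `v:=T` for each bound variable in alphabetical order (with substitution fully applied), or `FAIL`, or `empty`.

step 1: unify a ~ (d -> d)  [subst: {-} | 3 pending]
  bind a := (d -> d)
step 2: unify List (Int -> c) ~ (List c -> (b -> Bool))  [subst: {a:=(d -> d)} | 2 pending]
  clash: List (Int -> c) vs (List c -> (b -> Bool))

Answer: FAIL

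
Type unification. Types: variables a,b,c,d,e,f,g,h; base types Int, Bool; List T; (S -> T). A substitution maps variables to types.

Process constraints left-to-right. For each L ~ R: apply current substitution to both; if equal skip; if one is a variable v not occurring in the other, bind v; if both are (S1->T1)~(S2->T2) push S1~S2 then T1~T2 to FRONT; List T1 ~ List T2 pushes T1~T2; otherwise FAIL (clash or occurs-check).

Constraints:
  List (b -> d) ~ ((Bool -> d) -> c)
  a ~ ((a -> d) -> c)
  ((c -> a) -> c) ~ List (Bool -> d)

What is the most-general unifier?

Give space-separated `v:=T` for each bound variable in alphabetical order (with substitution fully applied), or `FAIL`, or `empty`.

step 1: unify List (b -> d) ~ ((Bool -> d) -> c)  [subst: {-} | 2 pending]
  clash: List (b -> d) vs ((Bool -> d) -> c)

Answer: FAIL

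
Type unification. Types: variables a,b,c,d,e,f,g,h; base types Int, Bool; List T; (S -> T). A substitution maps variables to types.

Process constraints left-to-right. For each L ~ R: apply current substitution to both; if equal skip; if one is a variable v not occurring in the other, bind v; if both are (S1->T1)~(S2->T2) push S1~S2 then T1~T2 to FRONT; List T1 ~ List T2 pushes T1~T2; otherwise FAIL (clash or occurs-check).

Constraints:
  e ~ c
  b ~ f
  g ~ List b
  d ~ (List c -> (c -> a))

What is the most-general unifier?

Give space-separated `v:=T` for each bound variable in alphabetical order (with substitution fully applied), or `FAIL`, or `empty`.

Answer: b:=f d:=(List c -> (c -> a)) e:=c g:=List f

Derivation:
step 1: unify e ~ c  [subst: {-} | 3 pending]
  bind e := c
step 2: unify b ~ f  [subst: {e:=c} | 2 pending]
  bind b := f
step 3: unify g ~ List f  [subst: {e:=c, b:=f} | 1 pending]
  bind g := List f
step 4: unify d ~ (List c -> (c -> a))  [subst: {e:=c, b:=f, g:=List f} | 0 pending]
  bind d := (List c -> (c -> a))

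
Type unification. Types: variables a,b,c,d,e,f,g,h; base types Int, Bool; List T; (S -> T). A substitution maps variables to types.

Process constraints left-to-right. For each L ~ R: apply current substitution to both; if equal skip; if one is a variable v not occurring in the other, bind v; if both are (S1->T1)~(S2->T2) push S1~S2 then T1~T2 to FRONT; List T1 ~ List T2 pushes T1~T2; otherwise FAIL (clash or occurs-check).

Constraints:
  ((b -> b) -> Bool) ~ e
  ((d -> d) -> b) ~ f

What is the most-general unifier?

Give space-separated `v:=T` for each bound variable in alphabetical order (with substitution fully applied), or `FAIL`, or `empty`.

step 1: unify ((b -> b) -> Bool) ~ e  [subst: {-} | 1 pending]
  bind e := ((b -> b) -> Bool)
step 2: unify ((d -> d) -> b) ~ f  [subst: {e:=((b -> b) -> Bool)} | 0 pending]
  bind f := ((d -> d) -> b)

Answer: e:=((b -> b) -> Bool) f:=((d -> d) -> b)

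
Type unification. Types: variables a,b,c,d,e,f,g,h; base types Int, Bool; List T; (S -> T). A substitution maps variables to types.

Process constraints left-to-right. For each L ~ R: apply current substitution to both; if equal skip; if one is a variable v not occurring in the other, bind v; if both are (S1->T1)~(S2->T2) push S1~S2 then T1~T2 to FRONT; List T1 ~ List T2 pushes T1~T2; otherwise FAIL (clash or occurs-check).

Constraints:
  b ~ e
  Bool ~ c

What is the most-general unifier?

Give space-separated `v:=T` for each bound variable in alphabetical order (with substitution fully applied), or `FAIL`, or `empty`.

Answer: b:=e c:=Bool

Derivation:
step 1: unify b ~ e  [subst: {-} | 1 pending]
  bind b := e
step 2: unify Bool ~ c  [subst: {b:=e} | 0 pending]
  bind c := Bool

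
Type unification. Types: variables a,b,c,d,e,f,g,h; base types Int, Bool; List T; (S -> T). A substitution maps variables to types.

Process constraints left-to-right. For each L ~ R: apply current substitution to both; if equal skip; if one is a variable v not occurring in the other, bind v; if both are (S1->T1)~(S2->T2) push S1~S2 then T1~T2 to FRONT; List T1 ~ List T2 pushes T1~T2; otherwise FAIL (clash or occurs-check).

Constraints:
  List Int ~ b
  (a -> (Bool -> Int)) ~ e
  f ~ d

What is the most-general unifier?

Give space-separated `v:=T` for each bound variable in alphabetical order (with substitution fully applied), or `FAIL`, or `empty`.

Answer: b:=List Int e:=(a -> (Bool -> Int)) f:=d

Derivation:
step 1: unify List Int ~ b  [subst: {-} | 2 pending]
  bind b := List Int
step 2: unify (a -> (Bool -> Int)) ~ e  [subst: {b:=List Int} | 1 pending]
  bind e := (a -> (Bool -> Int))
step 3: unify f ~ d  [subst: {b:=List Int, e:=(a -> (Bool -> Int))} | 0 pending]
  bind f := d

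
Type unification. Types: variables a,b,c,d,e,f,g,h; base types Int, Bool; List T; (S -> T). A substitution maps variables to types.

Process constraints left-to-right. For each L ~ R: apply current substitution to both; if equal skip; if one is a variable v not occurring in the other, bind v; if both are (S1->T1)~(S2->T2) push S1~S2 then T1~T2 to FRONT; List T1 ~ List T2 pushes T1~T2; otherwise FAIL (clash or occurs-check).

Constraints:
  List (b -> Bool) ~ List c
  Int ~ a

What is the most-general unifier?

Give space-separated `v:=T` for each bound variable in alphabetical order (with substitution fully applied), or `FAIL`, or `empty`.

step 1: unify List (b -> Bool) ~ List c  [subst: {-} | 1 pending]
  -> decompose List: push (b -> Bool)~c
step 2: unify (b -> Bool) ~ c  [subst: {-} | 1 pending]
  bind c := (b -> Bool)
step 3: unify Int ~ a  [subst: {c:=(b -> Bool)} | 0 pending]
  bind a := Int

Answer: a:=Int c:=(b -> Bool)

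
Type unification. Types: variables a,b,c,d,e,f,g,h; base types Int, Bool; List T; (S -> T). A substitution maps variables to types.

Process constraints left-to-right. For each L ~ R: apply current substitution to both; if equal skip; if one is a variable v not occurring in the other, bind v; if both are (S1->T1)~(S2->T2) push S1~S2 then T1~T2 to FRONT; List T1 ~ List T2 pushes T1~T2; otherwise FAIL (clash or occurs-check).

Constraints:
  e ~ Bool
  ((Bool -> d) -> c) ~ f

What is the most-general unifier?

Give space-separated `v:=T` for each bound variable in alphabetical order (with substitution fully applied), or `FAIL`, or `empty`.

Answer: e:=Bool f:=((Bool -> d) -> c)

Derivation:
step 1: unify e ~ Bool  [subst: {-} | 1 pending]
  bind e := Bool
step 2: unify ((Bool -> d) -> c) ~ f  [subst: {e:=Bool} | 0 pending]
  bind f := ((Bool -> d) -> c)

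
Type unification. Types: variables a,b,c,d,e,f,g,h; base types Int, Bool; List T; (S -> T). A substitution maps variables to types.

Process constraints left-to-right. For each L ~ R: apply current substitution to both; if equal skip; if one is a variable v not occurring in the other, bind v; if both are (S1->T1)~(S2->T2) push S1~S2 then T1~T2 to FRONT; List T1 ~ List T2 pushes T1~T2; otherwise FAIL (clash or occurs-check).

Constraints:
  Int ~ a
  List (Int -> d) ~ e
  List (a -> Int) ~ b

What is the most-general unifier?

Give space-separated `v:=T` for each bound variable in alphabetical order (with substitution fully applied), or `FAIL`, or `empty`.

Answer: a:=Int b:=List (Int -> Int) e:=List (Int -> d)

Derivation:
step 1: unify Int ~ a  [subst: {-} | 2 pending]
  bind a := Int
step 2: unify List (Int -> d) ~ e  [subst: {a:=Int} | 1 pending]
  bind e := List (Int -> d)
step 3: unify List (Int -> Int) ~ b  [subst: {a:=Int, e:=List (Int -> d)} | 0 pending]
  bind b := List (Int -> Int)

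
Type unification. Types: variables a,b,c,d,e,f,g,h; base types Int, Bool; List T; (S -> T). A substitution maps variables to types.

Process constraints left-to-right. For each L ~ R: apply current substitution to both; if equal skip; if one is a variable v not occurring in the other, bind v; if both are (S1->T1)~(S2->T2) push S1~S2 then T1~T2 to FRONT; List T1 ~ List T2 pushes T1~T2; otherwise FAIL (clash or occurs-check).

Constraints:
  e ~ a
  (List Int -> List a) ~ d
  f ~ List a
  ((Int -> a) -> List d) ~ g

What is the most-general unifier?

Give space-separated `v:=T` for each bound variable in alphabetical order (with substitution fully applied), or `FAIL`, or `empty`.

Answer: d:=(List Int -> List a) e:=a f:=List a g:=((Int -> a) -> List (List Int -> List a))

Derivation:
step 1: unify e ~ a  [subst: {-} | 3 pending]
  bind e := a
step 2: unify (List Int -> List a) ~ d  [subst: {e:=a} | 2 pending]
  bind d := (List Int -> List a)
step 3: unify f ~ List a  [subst: {e:=a, d:=(List Int -> List a)} | 1 pending]
  bind f := List a
step 4: unify ((Int -> a) -> List (List Int -> List a)) ~ g  [subst: {e:=a, d:=(List Int -> List a), f:=List a} | 0 pending]
  bind g := ((Int -> a) -> List (List Int -> List a))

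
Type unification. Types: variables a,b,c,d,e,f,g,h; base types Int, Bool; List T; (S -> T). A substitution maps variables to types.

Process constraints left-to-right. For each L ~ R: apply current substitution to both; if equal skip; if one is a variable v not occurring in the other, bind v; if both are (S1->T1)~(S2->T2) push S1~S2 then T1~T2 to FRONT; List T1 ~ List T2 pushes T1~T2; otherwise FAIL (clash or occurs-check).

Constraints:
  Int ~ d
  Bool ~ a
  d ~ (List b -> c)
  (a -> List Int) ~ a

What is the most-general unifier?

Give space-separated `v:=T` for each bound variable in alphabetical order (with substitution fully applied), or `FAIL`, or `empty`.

step 1: unify Int ~ d  [subst: {-} | 3 pending]
  bind d := Int
step 2: unify Bool ~ a  [subst: {d:=Int} | 2 pending]
  bind a := Bool
step 3: unify Int ~ (List b -> c)  [subst: {d:=Int, a:=Bool} | 1 pending]
  clash: Int vs (List b -> c)

Answer: FAIL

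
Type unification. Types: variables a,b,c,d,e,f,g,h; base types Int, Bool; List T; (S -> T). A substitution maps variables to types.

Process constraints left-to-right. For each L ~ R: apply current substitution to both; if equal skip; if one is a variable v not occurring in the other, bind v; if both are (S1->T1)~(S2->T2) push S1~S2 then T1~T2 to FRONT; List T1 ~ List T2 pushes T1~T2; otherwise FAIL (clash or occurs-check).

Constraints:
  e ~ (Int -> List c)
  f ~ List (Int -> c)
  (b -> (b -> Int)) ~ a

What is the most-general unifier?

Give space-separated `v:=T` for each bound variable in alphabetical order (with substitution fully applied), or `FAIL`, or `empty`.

Answer: a:=(b -> (b -> Int)) e:=(Int -> List c) f:=List (Int -> c)

Derivation:
step 1: unify e ~ (Int -> List c)  [subst: {-} | 2 pending]
  bind e := (Int -> List c)
step 2: unify f ~ List (Int -> c)  [subst: {e:=(Int -> List c)} | 1 pending]
  bind f := List (Int -> c)
step 3: unify (b -> (b -> Int)) ~ a  [subst: {e:=(Int -> List c), f:=List (Int -> c)} | 0 pending]
  bind a := (b -> (b -> Int))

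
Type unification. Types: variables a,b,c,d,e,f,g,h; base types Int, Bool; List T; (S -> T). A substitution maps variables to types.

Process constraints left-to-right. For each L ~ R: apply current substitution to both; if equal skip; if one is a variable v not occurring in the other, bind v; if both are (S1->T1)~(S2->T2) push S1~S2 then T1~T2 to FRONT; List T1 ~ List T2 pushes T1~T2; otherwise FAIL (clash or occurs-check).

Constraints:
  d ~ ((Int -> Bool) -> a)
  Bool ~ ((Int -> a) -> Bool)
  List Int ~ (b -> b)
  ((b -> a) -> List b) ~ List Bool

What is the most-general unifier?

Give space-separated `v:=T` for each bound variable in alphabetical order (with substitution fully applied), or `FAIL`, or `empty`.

step 1: unify d ~ ((Int -> Bool) -> a)  [subst: {-} | 3 pending]
  bind d := ((Int -> Bool) -> a)
step 2: unify Bool ~ ((Int -> a) -> Bool)  [subst: {d:=((Int -> Bool) -> a)} | 2 pending]
  clash: Bool vs ((Int -> a) -> Bool)

Answer: FAIL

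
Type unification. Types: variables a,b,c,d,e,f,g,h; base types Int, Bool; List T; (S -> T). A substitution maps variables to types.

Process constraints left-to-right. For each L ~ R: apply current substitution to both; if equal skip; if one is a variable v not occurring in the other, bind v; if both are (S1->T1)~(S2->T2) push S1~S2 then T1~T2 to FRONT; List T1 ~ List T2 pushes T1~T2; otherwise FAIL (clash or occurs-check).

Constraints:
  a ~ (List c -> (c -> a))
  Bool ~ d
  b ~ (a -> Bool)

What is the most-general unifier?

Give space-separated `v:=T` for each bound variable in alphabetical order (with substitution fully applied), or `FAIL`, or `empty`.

Answer: FAIL

Derivation:
step 1: unify a ~ (List c -> (c -> a))  [subst: {-} | 2 pending]
  occurs-check fail: a in (List c -> (c -> a))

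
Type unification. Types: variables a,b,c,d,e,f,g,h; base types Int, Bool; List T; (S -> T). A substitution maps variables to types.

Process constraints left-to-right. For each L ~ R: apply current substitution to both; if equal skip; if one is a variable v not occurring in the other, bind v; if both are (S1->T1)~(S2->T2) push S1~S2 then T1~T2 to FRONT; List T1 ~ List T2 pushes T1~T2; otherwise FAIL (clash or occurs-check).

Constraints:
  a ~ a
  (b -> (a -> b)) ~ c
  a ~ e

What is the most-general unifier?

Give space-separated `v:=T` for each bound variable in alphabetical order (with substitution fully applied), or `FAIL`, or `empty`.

Answer: a:=e c:=(b -> (e -> b))

Derivation:
step 1: unify a ~ a  [subst: {-} | 2 pending]
  -> identical, skip
step 2: unify (b -> (a -> b)) ~ c  [subst: {-} | 1 pending]
  bind c := (b -> (a -> b))
step 3: unify a ~ e  [subst: {c:=(b -> (a -> b))} | 0 pending]
  bind a := e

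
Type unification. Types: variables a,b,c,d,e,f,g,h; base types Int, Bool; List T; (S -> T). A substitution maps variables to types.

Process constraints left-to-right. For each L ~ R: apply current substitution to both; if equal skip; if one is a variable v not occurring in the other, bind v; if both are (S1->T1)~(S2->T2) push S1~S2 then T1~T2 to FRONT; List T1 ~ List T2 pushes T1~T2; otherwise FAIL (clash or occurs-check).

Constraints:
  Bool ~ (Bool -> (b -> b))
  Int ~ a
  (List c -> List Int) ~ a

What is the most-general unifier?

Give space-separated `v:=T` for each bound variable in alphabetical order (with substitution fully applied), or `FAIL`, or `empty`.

step 1: unify Bool ~ (Bool -> (b -> b))  [subst: {-} | 2 pending]
  clash: Bool vs (Bool -> (b -> b))

Answer: FAIL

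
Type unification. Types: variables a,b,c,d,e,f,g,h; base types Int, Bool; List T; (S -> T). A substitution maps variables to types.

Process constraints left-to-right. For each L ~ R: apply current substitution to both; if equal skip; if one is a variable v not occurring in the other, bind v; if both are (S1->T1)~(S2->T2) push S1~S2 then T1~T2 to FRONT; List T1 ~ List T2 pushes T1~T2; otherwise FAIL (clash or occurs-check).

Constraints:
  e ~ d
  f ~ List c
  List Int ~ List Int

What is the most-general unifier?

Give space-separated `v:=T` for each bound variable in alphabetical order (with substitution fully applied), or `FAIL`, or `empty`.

Answer: e:=d f:=List c

Derivation:
step 1: unify e ~ d  [subst: {-} | 2 pending]
  bind e := d
step 2: unify f ~ List c  [subst: {e:=d} | 1 pending]
  bind f := List c
step 3: unify List Int ~ List Int  [subst: {e:=d, f:=List c} | 0 pending]
  -> identical, skip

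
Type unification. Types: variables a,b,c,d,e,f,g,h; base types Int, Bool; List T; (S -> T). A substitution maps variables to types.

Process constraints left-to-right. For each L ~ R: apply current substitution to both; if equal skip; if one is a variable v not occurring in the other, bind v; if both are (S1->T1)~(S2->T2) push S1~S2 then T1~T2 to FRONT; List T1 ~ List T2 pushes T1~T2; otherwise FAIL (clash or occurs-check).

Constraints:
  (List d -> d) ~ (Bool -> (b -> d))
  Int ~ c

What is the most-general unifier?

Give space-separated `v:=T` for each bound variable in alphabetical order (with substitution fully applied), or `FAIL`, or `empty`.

step 1: unify (List d -> d) ~ (Bool -> (b -> d))  [subst: {-} | 1 pending]
  -> decompose arrow: push List d~Bool, d~(b -> d)
step 2: unify List d ~ Bool  [subst: {-} | 2 pending]
  clash: List d vs Bool

Answer: FAIL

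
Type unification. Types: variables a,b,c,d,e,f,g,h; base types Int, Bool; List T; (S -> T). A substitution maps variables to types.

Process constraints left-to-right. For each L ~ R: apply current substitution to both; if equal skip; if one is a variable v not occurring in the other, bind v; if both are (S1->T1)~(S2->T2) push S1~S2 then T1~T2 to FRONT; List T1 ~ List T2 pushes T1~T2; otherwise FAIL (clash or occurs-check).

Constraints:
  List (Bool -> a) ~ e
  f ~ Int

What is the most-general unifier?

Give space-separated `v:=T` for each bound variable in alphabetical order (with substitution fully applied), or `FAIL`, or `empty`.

step 1: unify List (Bool -> a) ~ e  [subst: {-} | 1 pending]
  bind e := List (Bool -> a)
step 2: unify f ~ Int  [subst: {e:=List (Bool -> a)} | 0 pending]
  bind f := Int

Answer: e:=List (Bool -> a) f:=Int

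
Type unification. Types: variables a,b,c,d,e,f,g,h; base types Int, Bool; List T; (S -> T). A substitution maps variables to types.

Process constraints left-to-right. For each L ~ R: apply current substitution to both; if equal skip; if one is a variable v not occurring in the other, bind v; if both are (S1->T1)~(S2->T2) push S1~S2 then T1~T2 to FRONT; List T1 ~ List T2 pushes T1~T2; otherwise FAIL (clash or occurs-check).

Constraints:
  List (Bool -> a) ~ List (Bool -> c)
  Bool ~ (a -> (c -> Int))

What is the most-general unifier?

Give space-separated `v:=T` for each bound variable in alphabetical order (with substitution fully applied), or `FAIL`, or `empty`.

Answer: FAIL

Derivation:
step 1: unify List (Bool -> a) ~ List (Bool -> c)  [subst: {-} | 1 pending]
  -> decompose List: push (Bool -> a)~(Bool -> c)
step 2: unify (Bool -> a) ~ (Bool -> c)  [subst: {-} | 1 pending]
  -> decompose arrow: push Bool~Bool, a~c
step 3: unify Bool ~ Bool  [subst: {-} | 2 pending]
  -> identical, skip
step 4: unify a ~ c  [subst: {-} | 1 pending]
  bind a := c
step 5: unify Bool ~ (c -> (c -> Int))  [subst: {a:=c} | 0 pending]
  clash: Bool vs (c -> (c -> Int))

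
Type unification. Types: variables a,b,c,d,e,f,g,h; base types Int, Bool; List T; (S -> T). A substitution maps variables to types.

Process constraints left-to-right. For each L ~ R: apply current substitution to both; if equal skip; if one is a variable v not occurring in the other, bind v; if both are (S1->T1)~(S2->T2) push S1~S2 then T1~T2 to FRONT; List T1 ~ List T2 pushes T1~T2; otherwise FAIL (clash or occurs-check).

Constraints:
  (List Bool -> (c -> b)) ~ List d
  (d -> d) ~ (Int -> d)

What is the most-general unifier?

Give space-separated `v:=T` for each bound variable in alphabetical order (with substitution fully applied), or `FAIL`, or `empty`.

Answer: FAIL

Derivation:
step 1: unify (List Bool -> (c -> b)) ~ List d  [subst: {-} | 1 pending]
  clash: (List Bool -> (c -> b)) vs List d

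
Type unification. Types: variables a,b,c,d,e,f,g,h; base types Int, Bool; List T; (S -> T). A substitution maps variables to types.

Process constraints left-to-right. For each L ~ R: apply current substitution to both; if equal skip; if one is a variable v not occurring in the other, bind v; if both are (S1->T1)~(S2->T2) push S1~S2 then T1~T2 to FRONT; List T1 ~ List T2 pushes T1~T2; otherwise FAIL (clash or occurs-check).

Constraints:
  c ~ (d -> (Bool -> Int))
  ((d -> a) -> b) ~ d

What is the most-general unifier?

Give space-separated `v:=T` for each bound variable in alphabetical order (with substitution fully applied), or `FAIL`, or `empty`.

Answer: FAIL

Derivation:
step 1: unify c ~ (d -> (Bool -> Int))  [subst: {-} | 1 pending]
  bind c := (d -> (Bool -> Int))
step 2: unify ((d -> a) -> b) ~ d  [subst: {c:=(d -> (Bool -> Int))} | 0 pending]
  occurs-check fail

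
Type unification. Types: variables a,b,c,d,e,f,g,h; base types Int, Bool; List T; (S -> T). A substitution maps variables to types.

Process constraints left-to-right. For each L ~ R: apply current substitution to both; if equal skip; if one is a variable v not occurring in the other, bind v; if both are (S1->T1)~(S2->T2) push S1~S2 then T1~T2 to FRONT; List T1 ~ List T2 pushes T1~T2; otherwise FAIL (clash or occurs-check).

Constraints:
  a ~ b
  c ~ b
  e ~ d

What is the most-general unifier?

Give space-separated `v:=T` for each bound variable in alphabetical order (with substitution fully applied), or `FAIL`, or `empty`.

Answer: a:=b c:=b e:=d

Derivation:
step 1: unify a ~ b  [subst: {-} | 2 pending]
  bind a := b
step 2: unify c ~ b  [subst: {a:=b} | 1 pending]
  bind c := b
step 3: unify e ~ d  [subst: {a:=b, c:=b} | 0 pending]
  bind e := d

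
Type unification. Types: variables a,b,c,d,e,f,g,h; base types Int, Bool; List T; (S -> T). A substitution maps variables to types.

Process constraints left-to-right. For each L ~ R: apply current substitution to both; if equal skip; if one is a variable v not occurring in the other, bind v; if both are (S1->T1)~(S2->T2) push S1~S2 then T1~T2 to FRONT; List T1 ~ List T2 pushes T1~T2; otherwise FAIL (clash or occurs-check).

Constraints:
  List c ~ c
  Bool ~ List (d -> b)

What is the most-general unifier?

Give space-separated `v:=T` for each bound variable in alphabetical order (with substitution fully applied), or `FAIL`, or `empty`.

Answer: FAIL

Derivation:
step 1: unify List c ~ c  [subst: {-} | 1 pending]
  occurs-check fail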